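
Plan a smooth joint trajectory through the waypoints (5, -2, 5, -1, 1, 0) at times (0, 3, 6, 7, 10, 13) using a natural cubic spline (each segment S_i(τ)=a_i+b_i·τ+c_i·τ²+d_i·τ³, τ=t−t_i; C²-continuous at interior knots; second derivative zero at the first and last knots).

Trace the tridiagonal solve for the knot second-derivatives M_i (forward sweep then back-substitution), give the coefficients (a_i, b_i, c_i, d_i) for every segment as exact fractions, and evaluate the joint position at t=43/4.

Δ: Δ0=-7/3, Δ1=7/3, Δ2=-6, Δ3=2/3, Δ4=-1/3
row 1: diag=12, rhs=28; c'=1/4, d'=7/3
row 2: denom=8−3·1/4=29/4; d'=(-50−3·7/3)/(29/4)=-228/29
row 3: denom=8−1·4/29=228/29; d'=(40−1·-228/29)/(228/29)=347/57
row 4: denom=12−3·29/76=825/76; d'=(-6−3·347/57)/(825/76)=-1844/825
back: M4=-1844/825
back: M3=347/57−29/76·-1844/825=5726/825
back: M2=-228/29−4/29·5726/825=-7276/825
back: M1=7/3−1/4·-7276/825=1248/275
M: M0=0, M1=1248/275, M2=-7276/825, M3=5726/825, M4=-1844/825, M5=0
seg 0: a=5, c=M0/2=0, d=(M1−M0)/(6·3)=208/825, b=Δ0−h0·(2M0+M1)/6=-3797/825
seg 1: a=-2, c=M1/2=624/275, d=(M2−M1)/(6·3)=-1102/1485, b=Δ1−h1·(2M1+M2)/6=1819/825
seg 2: a=5, c=M2/2=-3638/825, d=(M3−M2)/(6·1)=197/75, b=Δ2−h2·(2M2+M3)/6=-3479/825
seg 3: a=-1, c=M3/2=2863/825, d=(M4−M3)/(6·3)=-757/1485, b=Δ3−h3·(2M3+M4)/6=-1418/275
seg 4: a=1, c=M4/2=-922/825, d=(M5−M4)/(6·3)=922/7425, b=Δ4−h4·(2M4+M5)/6=523/275
t_q=43/4 → seg 4, τ=3/4; S=1+523/275·τ+-922/825·τ²+922/7425·τ³=16281/8800

  seg 0: a=5 b=-3797/825 c=0 d=208/825
  seg 1: a=-2 b=1819/825 c=624/275 d=-1102/1485
  seg 2: a=5 b=-3479/825 c=-3638/825 d=197/75
  seg 3: a=-1 b=-1418/275 c=2863/825 d=-757/1485
  seg 4: a=1 b=523/275 c=-922/825 d=922/7425
S(43/4) = 16281/8800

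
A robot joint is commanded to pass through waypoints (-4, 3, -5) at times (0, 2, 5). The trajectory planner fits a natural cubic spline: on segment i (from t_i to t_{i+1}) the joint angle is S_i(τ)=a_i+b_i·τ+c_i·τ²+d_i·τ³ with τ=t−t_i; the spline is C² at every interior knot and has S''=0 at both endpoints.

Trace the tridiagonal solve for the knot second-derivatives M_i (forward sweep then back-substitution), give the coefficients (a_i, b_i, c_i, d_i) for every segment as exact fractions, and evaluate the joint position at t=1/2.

  seg 0: a=-4 b=71/15 c=0 d=-37/120
  seg 1: a=3 b=31/30 c=-37/20 d=37/180
S(1/2) = -107/64

Δ: Δ0=7/2, Δ1=-8/3
row 1: diag=10, rhs=-37; c'=3/10, d'=-37/10
back: M1=-37/10
M: M0=0, M1=-37/10, M2=0
seg 0: a=-4, c=M0/2=0, d=(M1−M0)/(6·2)=-37/120, b=Δ0−h0·(2M0+M1)/6=71/15
seg 1: a=3, c=M1/2=-37/20, d=(M2−M1)/(6·3)=37/180, b=Δ1−h1·(2M1+M2)/6=31/30
t_q=1/2 → seg 0, τ=1/2; S=-4+71/15·τ+0·τ²+-37/120·τ³=-107/64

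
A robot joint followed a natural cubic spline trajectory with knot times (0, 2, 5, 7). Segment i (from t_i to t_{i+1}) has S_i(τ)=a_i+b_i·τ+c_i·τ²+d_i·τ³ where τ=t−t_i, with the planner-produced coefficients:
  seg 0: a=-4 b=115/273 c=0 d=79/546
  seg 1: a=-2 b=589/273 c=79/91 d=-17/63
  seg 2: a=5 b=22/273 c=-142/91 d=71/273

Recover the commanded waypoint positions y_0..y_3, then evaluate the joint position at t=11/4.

y_0=-4 y_1=-2 y_2=5 y_3=1
S(11/4) = -43/5824

y_0 = S_0(0) = a_0 = -4
y_1 = S_1(0) = a_1 = -2
y_2 = S_2(0) = a_2 = 5
y_3 = S_2(2) = 1
t_q=11/4 is in segment 1 (τ=3/4); S_1(τ)=-43/5824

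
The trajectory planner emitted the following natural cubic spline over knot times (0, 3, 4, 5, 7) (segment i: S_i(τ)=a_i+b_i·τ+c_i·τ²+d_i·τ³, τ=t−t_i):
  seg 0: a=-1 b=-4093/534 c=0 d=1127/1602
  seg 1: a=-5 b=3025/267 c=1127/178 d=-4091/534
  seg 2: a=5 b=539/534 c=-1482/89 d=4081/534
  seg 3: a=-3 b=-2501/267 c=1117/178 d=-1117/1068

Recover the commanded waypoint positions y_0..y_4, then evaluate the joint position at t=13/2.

y_0=-1 y_1=-5 y_2=5 y_3=-3 y_4=-5
S(13/2) = -18401/2848

y_0 = S_0(0) = a_0 = -1
y_1 = S_1(0) = a_1 = -5
y_2 = S_2(0) = a_2 = 5
y_3 = S_3(0) = a_3 = -3
y_4 = S_3(2) = -5
t_q=13/2 is in segment 3 (τ=3/2); S_3(τ)=-18401/2848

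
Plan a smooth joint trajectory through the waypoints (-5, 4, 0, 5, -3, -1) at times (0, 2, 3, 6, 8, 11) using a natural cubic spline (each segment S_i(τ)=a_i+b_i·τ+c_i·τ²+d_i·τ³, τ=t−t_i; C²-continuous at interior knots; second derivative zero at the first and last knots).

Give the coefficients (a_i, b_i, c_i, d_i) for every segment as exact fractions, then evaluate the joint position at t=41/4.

Δ: Δ0=9/2, Δ1=-4, Δ2=5/3, Δ3=-4, Δ4=2/3
row 1: diag=6, rhs=-51; c'=1/6, d'=-17/2
row 2: denom=8−1·1/6=47/6; d'=(34−1·-17/2)/(47/6)=255/47
row 3: denom=10−3·18/47=416/47; d'=(-34−3·255/47)/(416/47)=-2363/416
row 4: denom=10−2·47/208=993/104; d'=(28−2·-2363/416)/(993/104)=2729/662
back: M4=2729/662
back: M3=-2363/416−47/208·2729/662=-4377/662
back: M2=255/47−18/47·-4377/662=2634/331
back: M1=-17/2−1/6·2634/331=-6505/662
M: M0=0, M1=-6505/662, M2=2634/331, M3=-4377/662, M4=2729/662, M5=0
seg 0: a=-5, c=M0/2=0, d=(M1−M0)/(6·2)=-6505/7944, b=Δ0−h0·(2M0+M1)/6=7721/993
seg 1: a=4, c=M1/2=-6505/1324, d=(M2−M1)/(6·1)=11773/3972, b=Δ1−h1·(2M1+M2)/6=-4073/1986
seg 2: a=0, c=M2/2=1317/331, d=(M3−M2)/(6·3)=-3215/3972, b=Δ2−h2·(2M2+M3)/6=-11857/3972
seg 3: a=5, c=M3/2=-4377/1324, d=(M4−M3)/(6·2)=3553/3972, b=Δ3−h3·(2M3+M4)/6=-1919/1986
seg 4: a=-3, c=M4/2=2729/1324, d=(M5−M4)/(6·3)=-2729/11916, b=Δ4−h4·(2M4+M5)/6=-6863/1986
t_q=41/4 → seg 4, τ=9/4; S=-3+-6863/1986·τ+2729/1324·τ²+-2729/11916·τ³=-249909/84736

  seg 0: a=-5 b=7721/993 c=0 d=-6505/7944
  seg 1: a=4 b=-4073/1986 c=-6505/1324 d=11773/3972
  seg 2: a=0 b=-11857/3972 c=1317/331 d=-3215/3972
  seg 3: a=5 b=-1919/1986 c=-4377/1324 d=3553/3972
  seg 4: a=-3 b=-6863/1986 c=2729/1324 d=-2729/11916
S(41/4) = -249909/84736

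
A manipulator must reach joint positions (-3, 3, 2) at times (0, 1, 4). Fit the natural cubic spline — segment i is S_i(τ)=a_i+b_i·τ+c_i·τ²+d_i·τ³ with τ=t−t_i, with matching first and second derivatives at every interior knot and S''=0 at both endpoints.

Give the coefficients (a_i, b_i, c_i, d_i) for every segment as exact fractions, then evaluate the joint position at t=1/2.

Δ: Δ0=6, Δ1=-1/3
row 1: diag=8, rhs=-38; c'=3/8, d'=-19/4
back: M1=-19/4
M: M0=0, M1=-19/4, M2=0
seg 0: a=-3, c=M0/2=0, d=(M1−M0)/(6·1)=-19/24, b=Δ0−h0·(2M0+M1)/6=163/24
seg 1: a=3, c=M1/2=-19/8, d=(M2−M1)/(6·3)=19/72, b=Δ1−h1·(2M1+M2)/6=53/12
t_q=1/2 → seg 0, τ=1/2; S=-3+163/24·τ+0·τ²+-19/24·τ³=19/64

  seg 0: a=-3 b=163/24 c=0 d=-19/24
  seg 1: a=3 b=53/12 c=-19/8 d=19/72
S(1/2) = 19/64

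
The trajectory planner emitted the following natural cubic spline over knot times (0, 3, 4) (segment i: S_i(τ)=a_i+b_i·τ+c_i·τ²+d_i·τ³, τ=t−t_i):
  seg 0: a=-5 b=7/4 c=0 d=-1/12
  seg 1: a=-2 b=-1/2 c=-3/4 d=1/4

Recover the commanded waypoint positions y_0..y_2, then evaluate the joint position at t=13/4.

y_0 = S_0(0) = a_0 = -5
y_1 = S_1(0) = a_1 = -2
y_2 = S_1(1) = -3
t_q=13/4 is in segment 1 (τ=1/4); S_1(τ)=-555/256

y_0=-5 y_1=-2 y_2=-3
S(13/4) = -555/256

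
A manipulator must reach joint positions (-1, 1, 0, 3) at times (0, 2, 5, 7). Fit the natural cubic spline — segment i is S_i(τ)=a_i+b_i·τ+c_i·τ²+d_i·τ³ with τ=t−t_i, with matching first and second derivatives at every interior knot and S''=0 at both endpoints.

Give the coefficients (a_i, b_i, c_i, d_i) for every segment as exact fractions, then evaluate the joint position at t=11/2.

Δ: Δ0=1, Δ1=-1/3, Δ2=3/2
row 1: diag=10, rhs=-8; c'=3/10, d'=-4/5
row 2: denom=10−3·3/10=91/10; d'=(11−3·-4/5)/(91/10)=134/91
back: M2=134/91
back: M1=-4/5−3/10·134/91=-113/91
M: M0=0, M1=-113/91, M2=134/91, M3=0
seg 0: a=-1, c=M0/2=0, d=(M1−M0)/(6·2)=-113/1092, b=Δ0−h0·(2M0+M1)/6=386/273
seg 1: a=1, c=M1/2=-113/182, d=(M2−M1)/(6·3)=19/126, b=Δ1−h1·(2M1+M2)/6=47/273
seg 2: a=0, c=M2/2=67/91, d=(M3−M2)/(6·2)=-67/546, b=Δ2−h2·(2M2+M3)/6=283/546
t_q=11/2 → seg 2, τ=1/2; S=0+283/546·τ+67/91·τ²+-67/546·τ³=89/208

  seg 0: a=-1 b=386/273 c=0 d=-113/1092
  seg 1: a=1 b=47/273 c=-113/182 d=19/126
  seg 2: a=0 b=283/546 c=67/91 d=-67/546
S(11/2) = 89/208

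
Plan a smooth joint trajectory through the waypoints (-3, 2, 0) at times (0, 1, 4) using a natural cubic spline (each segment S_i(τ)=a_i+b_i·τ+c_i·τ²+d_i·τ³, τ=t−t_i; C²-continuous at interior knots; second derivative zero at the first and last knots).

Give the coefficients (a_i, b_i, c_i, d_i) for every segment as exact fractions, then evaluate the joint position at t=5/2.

Δ: Δ0=5, Δ1=-2/3
row 1: diag=8, rhs=-34; c'=3/8, d'=-17/4
back: M1=-17/4
M: M0=0, M1=-17/4, M2=0
seg 0: a=-3, c=M0/2=0, d=(M1−M0)/(6·1)=-17/24, b=Δ0−h0·(2M0+M1)/6=137/24
seg 1: a=2, c=M1/2=-17/8, d=(M2−M1)/(6·3)=17/72, b=Δ1−h1·(2M1+M2)/6=43/12
t_q=5/2 → seg 1, τ=3/2; S=2+43/12·τ+-17/8·τ²+17/72·τ³=217/64

  seg 0: a=-3 b=137/24 c=0 d=-17/24
  seg 1: a=2 b=43/12 c=-17/8 d=17/72
S(5/2) = 217/64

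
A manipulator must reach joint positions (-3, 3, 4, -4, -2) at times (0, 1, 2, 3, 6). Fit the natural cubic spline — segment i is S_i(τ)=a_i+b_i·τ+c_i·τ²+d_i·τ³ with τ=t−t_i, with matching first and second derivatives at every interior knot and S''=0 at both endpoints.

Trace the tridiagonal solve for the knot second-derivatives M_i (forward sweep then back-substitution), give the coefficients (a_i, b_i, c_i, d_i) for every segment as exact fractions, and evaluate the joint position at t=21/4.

Δ: Δ0=6, Δ1=1, Δ2=-8, Δ3=2/3
row 1: diag=4, rhs=-30; c'=1/4, d'=-15/2
row 2: denom=4−1·1/4=15/4; d'=(-54−1·-15/2)/(15/4)=-62/5
row 3: denom=8−1·4/15=116/15; d'=(52−1·-62/5)/(116/15)=483/58
back: M3=483/58
back: M2=-62/5−4/15·483/58=-424/29
back: M1=-15/2−1/4·-424/29=-223/58
M: M0=0, M1=-223/58, M2=-424/29, M3=483/58, M4=0
seg 0: a=-3, c=M0/2=0, d=(M1−M0)/(6·1)=-223/348, b=Δ0−h0·(2M0+M1)/6=2311/348
seg 1: a=3, c=M1/2=-223/116, d=(M2−M1)/(6·1)=-625/348, b=Δ1−h1·(2M1+M2)/6=821/174
seg 2: a=4, c=M2/2=-212/29, d=(M3−M2)/(6·1)=1331/348, b=Δ2−h2·(2M2+M3)/6=-1571/348
seg 3: a=-4, c=M3/2=483/116, d=(M4−M3)/(6·3)=-161/348, b=Δ3−h3·(2M3+M4)/6=-1333/174
t_q=21/4 → seg 3, τ=9/4; S=-4+-1333/174·τ+483/116·τ²+-161/348·τ³=-40295/7424

  seg 0: a=-3 b=2311/348 c=0 d=-223/348
  seg 1: a=3 b=821/174 c=-223/116 d=-625/348
  seg 2: a=4 b=-1571/348 c=-212/29 d=1331/348
  seg 3: a=-4 b=-1333/174 c=483/116 d=-161/348
S(21/4) = -40295/7424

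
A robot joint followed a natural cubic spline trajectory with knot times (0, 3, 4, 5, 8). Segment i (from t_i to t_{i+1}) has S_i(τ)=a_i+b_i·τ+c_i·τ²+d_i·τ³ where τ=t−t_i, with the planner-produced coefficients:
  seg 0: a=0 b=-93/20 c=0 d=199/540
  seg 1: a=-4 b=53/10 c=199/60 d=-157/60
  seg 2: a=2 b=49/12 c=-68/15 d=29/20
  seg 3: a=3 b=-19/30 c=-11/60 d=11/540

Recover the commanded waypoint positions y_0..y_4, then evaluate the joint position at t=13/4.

y_0 = S_0(0) = a_0 = 0
y_1 = S_1(0) = a_1 = -4
y_2 = S_2(0) = a_2 = 2
y_3 = S_3(0) = a_3 = 3
y_4 = S_3(3) = 0
t_q=13/4 is in segment 1 (τ=1/4); S_1(τ)=-3211/1280

y_0=0 y_1=-4 y_2=2 y_3=3 y_4=0
S(13/4) = -3211/1280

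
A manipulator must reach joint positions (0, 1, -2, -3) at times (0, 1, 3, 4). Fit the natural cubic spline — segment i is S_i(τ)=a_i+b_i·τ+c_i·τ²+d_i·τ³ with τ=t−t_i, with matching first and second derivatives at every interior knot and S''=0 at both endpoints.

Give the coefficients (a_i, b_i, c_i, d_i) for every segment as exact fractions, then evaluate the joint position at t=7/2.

  seg 0: a=0 b=3/2 c=0 d=-1/2
  seg 1: a=1 b=0 c=-3/2 d=3/8
  seg 2: a=-2 b=-3/2 c=3/4 d=-1/4
S(7/2) = -83/32

Δ: Δ0=1, Δ1=-3/2, Δ2=-1
row 1: diag=6, rhs=-15; c'=1/3, d'=-5/2
row 2: denom=6−2·1/3=16/3; d'=(3−2·-5/2)/(16/3)=3/2
back: M2=3/2
back: M1=-5/2−1/3·3/2=-3
M: M0=0, M1=-3, M2=3/2, M3=0
seg 0: a=0, c=M0/2=0, d=(M1−M0)/(6·1)=-1/2, b=Δ0−h0·(2M0+M1)/6=3/2
seg 1: a=1, c=M1/2=-3/2, d=(M2−M1)/(6·2)=3/8, b=Δ1−h1·(2M1+M2)/6=0
seg 2: a=-2, c=M2/2=3/4, d=(M3−M2)/(6·1)=-1/4, b=Δ2−h2·(2M2+M3)/6=-3/2
t_q=7/2 → seg 2, τ=1/2; S=-2+-3/2·τ+3/4·τ²+-1/4·τ³=-83/32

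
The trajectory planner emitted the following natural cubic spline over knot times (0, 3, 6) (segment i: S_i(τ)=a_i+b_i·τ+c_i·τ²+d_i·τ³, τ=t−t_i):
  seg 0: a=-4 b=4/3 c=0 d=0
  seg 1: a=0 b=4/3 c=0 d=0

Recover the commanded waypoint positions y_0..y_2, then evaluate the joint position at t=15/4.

y_0=-4 y_1=0 y_2=4
S(15/4) = 1

y_0 = S_0(0) = a_0 = -4
y_1 = S_1(0) = a_1 = 0
y_2 = S_1(3) = 4
t_q=15/4 is in segment 1 (τ=3/4); S_1(τ)=1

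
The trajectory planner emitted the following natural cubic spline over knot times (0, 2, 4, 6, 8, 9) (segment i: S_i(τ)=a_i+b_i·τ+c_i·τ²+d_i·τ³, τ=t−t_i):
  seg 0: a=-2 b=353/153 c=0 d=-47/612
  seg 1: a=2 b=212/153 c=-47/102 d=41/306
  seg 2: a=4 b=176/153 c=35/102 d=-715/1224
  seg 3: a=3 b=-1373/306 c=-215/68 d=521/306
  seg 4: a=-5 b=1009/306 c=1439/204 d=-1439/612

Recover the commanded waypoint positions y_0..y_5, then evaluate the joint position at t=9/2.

y_0=-2 y_1=2 y_2=4 y_3=3 y_4=-5 y_5=3
S(9/2) = 14975/3264

y_0 = S_0(0) = a_0 = -2
y_1 = S_1(0) = a_1 = 2
y_2 = S_2(0) = a_2 = 4
y_3 = S_3(0) = a_3 = 3
y_4 = S_4(0) = a_4 = -5
y_5 = S_4(1) = 3
t_q=9/2 is in segment 2 (τ=1/2); S_2(τ)=14975/3264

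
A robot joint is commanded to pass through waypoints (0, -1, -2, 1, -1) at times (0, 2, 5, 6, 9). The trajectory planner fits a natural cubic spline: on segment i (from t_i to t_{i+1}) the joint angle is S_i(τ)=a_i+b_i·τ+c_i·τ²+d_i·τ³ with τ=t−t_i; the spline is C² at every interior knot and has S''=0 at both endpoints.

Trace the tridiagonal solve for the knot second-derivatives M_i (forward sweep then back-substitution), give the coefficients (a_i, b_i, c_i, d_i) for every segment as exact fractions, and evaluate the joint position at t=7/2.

Δ: Δ0=-1/2, Δ1=-1/3, Δ2=3, Δ3=-2/3
row 1: diag=10, rhs=1; c'=3/10, d'=1/10
row 2: denom=8−3·3/10=71/10; d'=(20−3·1/10)/(71/10)=197/71
row 3: denom=8−1·10/71=558/71; d'=(-22−1·197/71)/(558/71)=-1759/558
back: M3=-1759/558
back: M2=197/71−10/71·-1759/558=898/279
back: M1=1/10−3/10·898/279=-161/186
M: M0=0, M1=-161/186, M2=898/279, M3=-1759/558, M4=0
seg 0: a=0, c=M0/2=0, d=(M1−M0)/(6·2)=-161/2232, b=Δ0−h0·(2M0+M1)/6=-59/279
seg 1: a=-1, c=M1/2=-161/372, d=(M2−M1)/(6·3)=2279/10044, b=Δ1−h1·(2M1+M2)/6=-601/558
seg 2: a=-2, c=M2/2=449/279, d=(M3−M2)/(6·1)=-395/372, b=Δ2−h2·(2M2+M3)/6=2737/1116
seg 3: a=1, c=M3/2=-1759/1116, d=(M4−M3)/(6·3)=1759/10044, b=Δ3−h3·(2M3+M4)/6=1387/558
t_q=7/2 → seg 1, τ=3/2; S=-1+-601/558·τ+-161/372·τ²+2279/10044·τ³=-2801/992

  seg 0: a=0 b=-59/279 c=0 d=-161/2232
  seg 1: a=-1 b=-601/558 c=-161/372 d=2279/10044
  seg 2: a=-2 b=2737/1116 c=449/279 d=-395/372
  seg 3: a=1 b=1387/558 c=-1759/1116 d=1759/10044
S(7/2) = -2801/992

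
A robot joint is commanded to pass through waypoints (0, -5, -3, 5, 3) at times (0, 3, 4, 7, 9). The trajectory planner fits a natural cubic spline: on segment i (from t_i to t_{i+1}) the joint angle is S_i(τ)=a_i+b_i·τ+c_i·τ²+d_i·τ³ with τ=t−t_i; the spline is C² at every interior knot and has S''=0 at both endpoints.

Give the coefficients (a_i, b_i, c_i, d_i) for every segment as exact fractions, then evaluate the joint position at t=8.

  seg 0: a=0 b=-829/279 c=0 d=364/2511
  seg 1: a=-5 b=263/279 c=364/279 d=-23/93
  seg 2: a=-3 b=784/279 c=157/279 d=-511/2511
  seg 3: a=5 b=193/279 c=-118/93 d=59/279
S(8) = 431/93

Δ: Δ0=-5/3, Δ1=2, Δ2=8/3, Δ3=-1
row 1: diag=8, rhs=22; c'=1/8, d'=11/4
row 2: denom=8−1·1/8=63/8; d'=(4−1·11/4)/(63/8)=10/63
row 3: denom=10−3·8/21=62/7; d'=(-22−3·10/63)/(62/7)=-236/93
back: M3=-236/93
back: M2=10/63−8/21·-236/93=314/279
back: M1=11/4−1/8·314/279=728/279
M: M0=0, M1=728/279, M2=314/279, M3=-236/93, M4=0
seg 0: a=0, c=M0/2=0, d=(M1−M0)/(6·3)=364/2511, b=Δ0−h0·(2M0+M1)/6=-829/279
seg 1: a=-5, c=M1/2=364/279, d=(M2−M1)/(6·1)=-23/93, b=Δ1−h1·(2M1+M2)/6=263/279
seg 2: a=-3, c=M2/2=157/279, d=(M3−M2)/(6·3)=-511/2511, b=Δ2−h2·(2M2+M3)/6=784/279
seg 3: a=5, c=M3/2=-118/93, d=(M4−M3)/(6·2)=59/279, b=Δ3−h3·(2M3+M4)/6=193/279
t_q=8 → seg 3, τ=1; S=5+193/279·τ+-118/93·τ²+59/279·τ³=431/93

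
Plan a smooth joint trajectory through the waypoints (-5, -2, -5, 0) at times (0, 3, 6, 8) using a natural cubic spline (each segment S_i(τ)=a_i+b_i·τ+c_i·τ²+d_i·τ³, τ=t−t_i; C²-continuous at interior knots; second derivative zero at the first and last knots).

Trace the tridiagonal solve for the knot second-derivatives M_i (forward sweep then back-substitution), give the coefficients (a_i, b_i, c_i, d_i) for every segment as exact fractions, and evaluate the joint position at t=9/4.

  seg 0: a=-5 b=135/74 c=0 d=-61/666
  seg 1: a=-2 b=-24/37 c=-61/74 d=157/666
  seg 2: a=-5 b=57/74 c=48/37 d=-8/37
S(9/4) = -9181/4736

Δ: Δ0=1, Δ1=-1, Δ2=5/2
row 1: diag=12, rhs=-12; c'=1/4, d'=-1
row 2: denom=10−3·1/4=37/4; d'=(21−3·-1)/(37/4)=96/37
back: M2=96/37
back: M1=-1−1/4·96/37=-61/37
M: M0=0, M1=-61/37, M2=96/37, M3=0
seg 0: a=-5, c=M0/2=0, d=(M1−M0)/(6·3)=-61/666, b=Δ0−h0·(2M0+M1)/6=135/74
seg 1: a=-2, c=M1/2=-61/74, d=(M2−M1)/(6·3)=157/666, b=Δ1−h1·(2M1+M2)/6=-24/37
seg 2: a=-5, c=M2/2=48/37, d=(M3−M2)/(6·2)=-8/37, b=Δ2−h2·(2M2+M3)/6=57/74
t_q=9/4 → seg 0, τ=9/4; S=-5+135/74·τ+0·τ²+-61/666·τ³=-9181/4736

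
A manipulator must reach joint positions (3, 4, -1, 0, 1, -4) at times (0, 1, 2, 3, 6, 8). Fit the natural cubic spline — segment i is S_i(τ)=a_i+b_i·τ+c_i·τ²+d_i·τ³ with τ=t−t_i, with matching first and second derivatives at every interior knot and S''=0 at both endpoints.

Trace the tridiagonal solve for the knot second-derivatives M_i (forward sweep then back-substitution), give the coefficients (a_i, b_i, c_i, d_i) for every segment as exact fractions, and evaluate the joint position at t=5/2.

  seg 0: a=3 b=18559/6150 c=0 d=-12409/6150
  seg 1: a=4 b=-9334/3075 c=-12409/2050 d=5029/1230
  seg 2: a=-1 b=-17687/6150 c=6368/1025 d=-14371/6150
  seg 3: a=0 b=7808/3075 c=-327/410 d=383/18450
  seg 4: a=1 b=-10367/6150 c=-626/1025 d=313/3075
S(5/2) = -19301/16400

Δ: Δ0=1, Δ1=-5, Δ2=1, Δ3=1/3, Δ4=-5/2
row 1: diag=4, rhs=-36; c'=1/4, d'=-9
row 2: denom=4−1·1/4=15/4; d'=(36−1·-9)/(15/4)=12
row 3: denom=8−1·4/15=116/15; d'=(-4−1·12)/(116/15)=-60/29
row 4: denom=10−3·45/116=1025/116; d'=(-17−3·-60/29)/(1025/116)=-1252/1025
back: M4=-1252/1025
back: M3=-60/29−45/116·-1252/1025=-327/205
back: M2=12−4/15·-327/205=12736/1025
back: M1=-9−1/4·12736/1025=-12409/1025
M: M0=0, M1=-12409/1025, M2=12736/1025, M3=-327/205, M4=-1252/1025, M5=0
seg 0: a=3, c=M0/2=0, d=(M1−M0)/(6·1)=-12409/6150, b=Δ0−h0·(2M0+M1)/6=18559/6150
seg 1: a=4, c=M1/2=-12409/2050, d=(M2−M1)/(6·1)=5029/1230, b=Δ1−h1·(2M1+M2)/6=-9334/3075
seg 2: a=-1, c=M2/2=6368/1025, d=(M3−M2)/(6·1)=-14371/6150, b=Δ2−h2·(2M2+M3)/6=-17687/6150
seg 3: a=0, c=M3/2=-327/410, d=(M4−M3)/(6·3)=383/18450, b=Δ3−h3·(2M3+M4)/6=7808/3075
seg 4: a=1, c=M4/2=-626/1025, d=(M5−M4)/(6·2)=313/3075, b=Δ4−h4·(2M4+M5)/6=-10367/6150
t_q=5/2 → seg 2, τ=1/2; S=-1+-17687/6150·τ+6368/1025·τ²+-14371/6150·τ³=-19301/16400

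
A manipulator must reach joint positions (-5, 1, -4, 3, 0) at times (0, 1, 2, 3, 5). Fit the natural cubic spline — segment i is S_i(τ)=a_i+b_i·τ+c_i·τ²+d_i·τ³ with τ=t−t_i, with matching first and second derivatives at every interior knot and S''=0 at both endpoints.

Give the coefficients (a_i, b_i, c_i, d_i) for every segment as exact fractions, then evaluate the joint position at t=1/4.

  seg 0: a=-5 b=1699/172 c=0 d=-667/172
  seg 1: a=1 b=-151/86 c=-2001/172 d=1443/172
  seg 2: a=-4 b=25/172 c=582/43 d=-1149/172
  seg 3: a=3 b=617/86 c=-1119/172 d=373/344
S(1/4) = -28523/11008

Δ: Δ0=6, Δ1=-5, Δ2=7, Δ3=-3/2
row 1: diag=4, rhs=-66; c'=1/4, d'=-33/2
row 2: denom=4−1·1/4=15/4; d'=(72−1·-33/2)/(15/4)=118/5
row 3: denom=6−1·4/15=86/15; d'=(-51−1·118/5)/(86/15)=-1119/86
back: M3=-1119/86
back: M2=118/5−4/15·-1119/86=1164/43
back: M1=-33/2−1/4·1164/43=-2001/86
M: M0=0, M1=-2001/86, M2=1164/43, M3=-1119/86, M4=0
seg 0: a=-5, c=M0/2=0, d=(M1−M0)/(6·1)=-667/172, b=Δ0−h0·(2M0+M1)/6=1699/172
seg 1: a=1, c=M1/2=-2001/172, d=(M2−M1)/(6·1)=1443/172, b=Δ1−h1·(2M1+M2)/6=-151/86
seg 2: a=-4, c=M2/2=582/43, d=(M3−M2)/(6·1)=-1149/172, b=Δ2−h2·(2M2+M3)/6=25/172
seg 3: a=3, c=M3/2=-1119/172, d=(M4−M3)/(6·2)=373/344, b=Δ3−h3·(2M3+M4)/6=617/86
t_q=1/4 → seg 0, τ=1/4; S=-5+1699/172·τ+0·τ²+-667/172·τ³=-28523/11008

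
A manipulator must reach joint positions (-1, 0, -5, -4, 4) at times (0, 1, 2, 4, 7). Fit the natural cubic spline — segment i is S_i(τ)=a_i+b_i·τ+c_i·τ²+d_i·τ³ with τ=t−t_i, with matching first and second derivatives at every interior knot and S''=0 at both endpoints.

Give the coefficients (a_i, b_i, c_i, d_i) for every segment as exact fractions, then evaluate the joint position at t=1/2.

Δ: Δ0=1, Δ1=-5, Δ2=1/2, Δ3=8/3
row 1: diag=4, rhs=-36; c'=1/4, d'=-9
row 2: denom=6−1·1/4=23/4; d'=(33−1·-9)/(23/4)=168/23
row 3: denom=10−2·8/23=214/23; d'=(13−2·168/23)/(214/23)=-37/214
back: M3=-37/214
back: M2=168/23−8/23·-37/214=788/107
back: M1=-9−1/4·788/107=-1160/107
M: M0=0, M1=-1160/107, M2=788/107, M3=-37/214, M4=0
seg 0: a=-1, c=M0/2=0, d=(M1−M0)/(6·1)=-580/321, b=Δ0−h0·(2M0+M1)/6=901/321
seg 1: a=0, c=M1/2=-580/107, d=(M2−M1)/(6·1)=974/321, b=Δ1−h1·(2M1+M2)/6=-839/321
seg 2: a=-5, c=M2/2=394/107, d=(M3−M2)/(6·2)=-1613/2568, b=Δ2−h2·(2M2+M3)/6=-1397/321
seg 3: a=-4, c=M3/2=-37/428, d=(M4−M3)/(6·3)=37/3852, b=Δ3−h3·(2M3+M4)/6=1823/642
t_q=1/2 → seg 0, τ=1/2; S=-1+901/321·τ+0·τ²+-580/321·τ³=19/107

  seg 0: a=-1 b=901/321 c=0 d=-580/321
  seg 1: a=0 b=-839/321 c=-580/107 d=974/321
  seg 2: a=-5 b=-1397/321 c=394/107 d=-1613/2568
  seg 3: a=-4 b=1823/642 c=-37/428 d=37/3852
S(1/2) = 19/107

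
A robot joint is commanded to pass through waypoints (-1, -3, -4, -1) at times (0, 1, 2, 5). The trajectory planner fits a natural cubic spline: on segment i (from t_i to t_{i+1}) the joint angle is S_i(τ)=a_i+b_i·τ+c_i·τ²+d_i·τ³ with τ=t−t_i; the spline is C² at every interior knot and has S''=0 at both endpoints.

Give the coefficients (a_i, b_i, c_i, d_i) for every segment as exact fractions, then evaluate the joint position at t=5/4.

Δ: Δ0=-2, Δ1=-1, Δ2=1
row 1: diag=4, rhs=6; c'=1/4, d'=3/2
row 2: denom=8−1·1/4=31/4; d'=(12−1·3/2)/(31/4)=42/31
back: M2=42/31
back: M1=3/2−1/4·42/31=36/31
M: M0=0, M1=36/31, M2=42/31, M3=0
seg 0: a=-1, c=M0/2=0, d=(M1−M0)/(6·1)=6/31, b=Δ0−h0·(2M0+M1)/6=-68/31
seg 1: a=-3, c=M1/2=18/31, d=(M2−M1)/(6·1)=1/31, b=Δ1−h1·(2M1+M2)/6=-50/31
seg 2: a=-4, c=M2/2=21/31, d=(M3−M2)/(6·3)=-7/93, b=Δ2−h2·(2M2+M3)/6=-11/31
t_q=5/4 → seg 1, τ=1/4; S=-3+-50/31·τ+18/31·τ²+1/31·τ³=-6679/1984

  seg 0: a=-1 b=-68/31 c=0 d=6/31
  seg 1: a=-3 b=-50/31 c=18/31 d=1/31
  seg 2: a=-4 b=-11/31 c=21/31 d=-7/93
S(5/4) = -6679/1984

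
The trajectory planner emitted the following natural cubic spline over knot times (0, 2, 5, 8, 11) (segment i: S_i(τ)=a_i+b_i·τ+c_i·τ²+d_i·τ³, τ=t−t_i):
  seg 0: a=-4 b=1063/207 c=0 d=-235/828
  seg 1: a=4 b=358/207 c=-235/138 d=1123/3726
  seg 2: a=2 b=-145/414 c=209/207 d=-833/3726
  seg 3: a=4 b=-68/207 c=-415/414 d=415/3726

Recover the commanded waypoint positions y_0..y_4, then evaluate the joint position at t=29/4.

y_0=-4 y_1=4 y_2=2 y_3=4 y_4=-3
S(29/4) = 11119/2944

y_0 = S_0(0) = a_0 = -4
y_1 = S_1(0) = a_1 = 4
y_2 = S_2(0) = a_2 = 2
y_3 = S_3(0) = a_3 = 4
y_4 = S_3(3) = -3
t_q=29/4 is in segment 2 (τ=9/4); S_2(τ)=11119/2944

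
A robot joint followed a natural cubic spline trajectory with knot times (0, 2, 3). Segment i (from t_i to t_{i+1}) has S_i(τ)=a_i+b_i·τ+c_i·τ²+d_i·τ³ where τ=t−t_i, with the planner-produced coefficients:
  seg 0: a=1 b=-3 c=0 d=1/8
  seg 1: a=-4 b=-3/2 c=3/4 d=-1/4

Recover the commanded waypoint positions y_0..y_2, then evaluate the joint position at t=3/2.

y_0 = S_0(0) = a_0 = 1
y_1 = S_1(0) = a_1 = -4
y_2 = S_1(1) = -5
t_q=3/2 is in segment 0 (τ=3/2); S_0(τ)=-197/64

y_0=1 y_1=-4 y_2=-5
S(3/2) = -197/64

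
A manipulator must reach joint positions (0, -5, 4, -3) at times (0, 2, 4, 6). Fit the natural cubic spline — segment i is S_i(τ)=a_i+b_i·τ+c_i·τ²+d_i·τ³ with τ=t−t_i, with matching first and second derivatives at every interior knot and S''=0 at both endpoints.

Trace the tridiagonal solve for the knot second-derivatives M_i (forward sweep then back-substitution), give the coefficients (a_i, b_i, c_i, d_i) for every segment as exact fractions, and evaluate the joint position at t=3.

Δ: Δ0=-5/2, Δ1=9/2, Δ2=-7/2
row 1: diag=8, rhs=42; c'=1/4, d'=21/4
row 2: denom=8−2·1/4=15/2; d'=(-48−2·21/4)/(15/2)=-39/5
back: M2=-39/5
back: M1=21/4−1/4·-39/5=36/5
M: M0=0, M1=36/5, M2=-39/5, M3=0
seg 0: a=0, c=M0/2=0, d=(M1−M0)/(6·2)=3/5, b=Δ0−h0·(2M0+M1)/6=-49/10
seg 1: a=-5, c=M1/2=18/5, d=(M2−M1)/(6·2)=-5/4, b=Δ1−h1·(2M1+M2)/6=23/10
seg 2: a=4, c=M2/2=-39/10, d=(M3−M2)/(6·2)=13/20, b=Δ2−h2·(2M2+M3)/6=17/10
t_q=3 → seg 1, τ=1; S=-5+23/10·τ+18/5·τ²+-5/4·τ³=-7/20

  seg 0: a=0 b=-49/10 c=0 d=3/5
  seg 1: a=-5 b=23/10 c=18/5 d=-5/4
  seg 2: a=4 b=17/10 c=-39/10 d=13/20
S(3) = -7/20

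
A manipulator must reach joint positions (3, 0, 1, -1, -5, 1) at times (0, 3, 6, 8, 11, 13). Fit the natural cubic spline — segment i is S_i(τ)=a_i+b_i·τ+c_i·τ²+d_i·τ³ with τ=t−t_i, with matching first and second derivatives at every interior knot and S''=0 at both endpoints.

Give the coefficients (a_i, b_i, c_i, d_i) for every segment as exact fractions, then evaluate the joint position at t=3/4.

Δ: Δ0=-1, Δ1=1/3, Δ2=-1, Δ3=-4/3, Δ4=3
row 1: diag=12, rhs=8; c'=1/4, d'=2/3
row 2: denom=10−3·1/4=37/4; d'=(-8−3·2/3)/(37/4)=-40/37
row 3: denom=10−2·8/37=354/37; d'=(-2−2·-40/37)/(354/37)=1/59
row 4: denom=10−3·37/118=1069/118; d'=(26−3·1/59)/(1069/118)=3062/1069
back: M4=3062/1069
back: M3=1/59−37/118·3062/1069=-942/1069
back: M2=-40/37−8/37·-942/1069=-952/1069
back: M1=2/3−1/4·-952/1069=2852/3207
M: M0=0, M1=2852/3207, M2=-952/1069, M3=-942/1069, M4=3062/1069, M5=0
seg 0: a=3, c=M0/2=0, d=(M1−M0)/(6·3)=1426/28863, b=Δ0−h0·(2M0+M1)/6=-4633/3207
seg 1: a=0, c=M1/2=1426/3207, d=(M2−M1)/(6·3)=-2854/28863, b=Δ1−h1·(2M1+M2)/6=-355/3207
seg 2: a=1, c=M2/2=-476/1069, d=(M3−M2)/(6·2)=5/6414, b=Δ2−h2·(2M2+M3)/6=-361/3207
seg 3: a=-1, c=M3/2=-471/1069, d=(M4−M3)/(6·3)=2002/9621, b=Δ3−h3·(2M3+M4)/6=-6043/3207
seg 4: a=-5, c=M4/2=1531/1069, d=(M5−M4)/(6·2)=-1531/6414, b=Δ4−h4·(2M4+M5)/6=3497/3207
t_q=3/4 → seg 0, τ=3/4; S=3+-4633/3207·τ+0·τ²+1426/28863·τ³=66273/34208

  seg 0: a=3 b=-4633/3207 c=0 d=1426/28863
  seg 1: a=0 b=-355/3207 c=1426/3207 d=-2854/28863
  seg 2: a=1 b=-361/3207 c=-476/1069 d=5/6414
  seg 3: a=-1 b=-6043/3207 c=-471/1069 d=2002/9621
  seg 4: a=-5 b=3497/3207 c=1531/1069 d=-1531/6414
S(3/4) = 66273/34208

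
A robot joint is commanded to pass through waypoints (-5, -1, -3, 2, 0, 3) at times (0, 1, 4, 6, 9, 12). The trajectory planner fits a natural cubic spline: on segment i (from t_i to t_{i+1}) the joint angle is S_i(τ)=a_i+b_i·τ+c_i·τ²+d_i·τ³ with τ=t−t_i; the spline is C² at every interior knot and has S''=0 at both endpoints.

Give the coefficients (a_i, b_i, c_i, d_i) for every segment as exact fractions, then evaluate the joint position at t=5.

Δ: Δ0=4, Δ1=-2/3, Δ2=5/2, Δ3=-2/3, Δ4=1
row 1: diag=8, rhs=-28; c'=3/8, d'=-7/2
row 2: denom=10−3·3/8=71/8; d'=(19−3·-7/2)/(71/8)=236/71
row 3: denom=10−2·16/71=678/71; d'=(-19−2·236/71)/(678/71)=-607/226
row 4: denom=12−3·71/226=2499/226; d'=(10−3·-607/226)/(2499/226)=583/357
back: M4=583/357
back: M3=-607/226−71/226·583/357=-1142/357
back: M2=236/71−16/71·-1142/357=1444/357
back: M1=-7/2−3/8·1444/357=-597/119
M: M0=0, M1=-597/119, M2=1444/357, M3=-1142/357, M4=583/357, M5=0
seg 0: a=-5, c=M0/2=0, d=(M1−M0)/(6·1)=-199/238, b=Δ0−h0·(2M0+M1)/6=1151/238
seg 1: a=-1, c=M1/2=-597/238, d=(M2−M1)/(6·3)=3235/6426, b=Δ1−h1·(2M1+M2)/6=277/119
seg 2: a=-3, c=M2/2=722/357, d=(M3−M2)/(6·2)=-431/714, b=Δ2−h2·(2M2+M3)/6=207/238
seg 3: a=2, c=M3/2=-571/357, d=(M4−M3)/(6·3)=575/2142, b=Δ3−h3·(2M3+M4)/6=175/102
seg 4: a=0, c=M4/2=583/714, d=(M5−M4)/(6·3)=-583/6426, b=Δ4−h4·(2M4+M5)/6=-226/357
t_q=5 → seg 2, τ=1; S=-3+207/238·τ+722/357·τ²+-431/714·τ³=-254/357

  seg 0: a=-5 b=1151/238 c=0 d=-199/238
  seg 1: a=-1 b=277/119 c=-597/238 d=3235/6426
  seg 2: a=-3 b=207/238 c=722/357 d=-431/714
  seg 3: a=2 b=175/102 c=-571/357 d=575/2142
  seg 4: a=0 b=-226/357 c=583/714 d=-583/6426
S(5) = -254/357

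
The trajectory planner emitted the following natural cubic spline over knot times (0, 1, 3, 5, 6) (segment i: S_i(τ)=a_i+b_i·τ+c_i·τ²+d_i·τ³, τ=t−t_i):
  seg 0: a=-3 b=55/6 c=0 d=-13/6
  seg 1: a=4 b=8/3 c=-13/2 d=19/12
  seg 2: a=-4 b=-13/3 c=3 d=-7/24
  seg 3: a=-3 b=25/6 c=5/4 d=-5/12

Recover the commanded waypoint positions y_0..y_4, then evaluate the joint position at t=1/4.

y_0=-3 y_1=4 y_2=-4 y_3=-3 y_4=2
S(1/4) = -95/128

y_0 = S_0(0) = a_0 = -3
y_1 = S_1(0) = a_1 = 4
y_2 = S_2(0) = a_2 = -4
y_3 = S_3(0) = a_3 = -3
y_4 = S_3(1) = 2
t_q=1/4 is in segment 0 (τ=1/4); S_0(τ)=-95/128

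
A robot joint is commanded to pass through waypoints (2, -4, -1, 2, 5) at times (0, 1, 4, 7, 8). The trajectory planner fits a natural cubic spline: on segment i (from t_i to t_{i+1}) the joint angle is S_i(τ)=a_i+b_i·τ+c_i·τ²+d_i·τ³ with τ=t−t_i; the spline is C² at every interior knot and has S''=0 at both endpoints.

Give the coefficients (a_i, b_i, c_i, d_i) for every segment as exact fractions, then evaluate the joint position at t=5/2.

Δ: Δ0=-6, Δ1=1, Δ2=1, Δ3=3
row 1: diag=8, rhs=42; c'=3/8, d'=21/4
row 2: denom=12−3·3/8=87/8; d'=(0−3·21/4)/(87/8)=-42/29
row 3: denom=8−3·8/29=208/29; d'=(12−3·-42/29)/(208/29)=237/104
back: M3=237/104
back: M2=-42/29−8/29·237/104=-27/13
back: M1=21/4−3/8·-27/13=627/104
M: M0=0, M1=627/104, M2=-27/13, M3=237/104, M4=0
seg 0: a=2, c=M0/2=0, d=(M1−M0)/(6·1)=209/208, b=Δ0−h0·(2M0+M1)/6=-1457/208
seg 1: a=-4, c=M1/2=627/208, d=(M2−M1)/(6·3)=-281/624, b=Δ1−h1·(2M1+M2)/6=-415/104
seg 2: a=-1, c=M2/2=-27/26, d=(M3−M2)/(6·3)=151/624, b=Δ2−h2·(2M2+M3)/6=31/16
seg 3: a=2, c=M3/2=237/208, d=(M4−M3)/(6·1)=-79/208, b=Δ3−h3·(2M3+M4)/6=233/104
t_q=5/2 → seg 1, τ=3/2; S=-4+-415/104·τ+627/208·τ²+-281/624·τ³=-7859/1664

  seg 0: a=2 b=-1457/208 c=0 d=209/208
  seg 1: a=-4 b=-415/104 c=627/208 d=-281/624
  seg 2: a=-1 b=31/16 c=-27/26 d=151/624
  seg 3: a=2 b=233/104 c=237/208 d=-79/208
S(5/2) = -7859/1664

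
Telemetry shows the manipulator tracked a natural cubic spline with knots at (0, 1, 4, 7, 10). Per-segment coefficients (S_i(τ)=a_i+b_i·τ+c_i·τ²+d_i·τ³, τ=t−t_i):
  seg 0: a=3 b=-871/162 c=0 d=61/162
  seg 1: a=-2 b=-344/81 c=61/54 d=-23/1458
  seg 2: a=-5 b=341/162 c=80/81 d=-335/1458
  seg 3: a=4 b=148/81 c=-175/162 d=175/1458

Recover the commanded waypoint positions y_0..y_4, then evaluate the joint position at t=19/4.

y_0=3 y_1=-2 y_2=-5 y_3=4 y_4=3
S(19/4) = -3413/1152

y_0 = S_0(0) = a_0 = 3
y_1 = S_1(0) = a_1 = -2
y_2 = S_2(0) = a_2 = -5
y_3 = S_3(0) = a_3 = 4
y_4 = S_3(3) = 3
t_q=19/4 is in segment 2 (τ=3/4); S_2(τ)=-3413/1152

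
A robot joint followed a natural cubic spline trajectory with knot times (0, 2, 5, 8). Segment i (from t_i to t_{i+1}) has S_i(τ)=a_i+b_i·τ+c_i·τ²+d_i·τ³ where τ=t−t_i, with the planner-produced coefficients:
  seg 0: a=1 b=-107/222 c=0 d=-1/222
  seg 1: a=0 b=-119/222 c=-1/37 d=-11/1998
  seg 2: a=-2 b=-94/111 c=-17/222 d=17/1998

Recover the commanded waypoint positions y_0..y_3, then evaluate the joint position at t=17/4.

y_0=1 y_1=0 y_2=-2 y_3=-5
S(17/4) = -6657/4736

y_0 = S_0(0) = a_0 = 1
y_1 = S_1(0) = a_1 = 0
y_2 = S_2(0) = a_2 = -2
y_3 = S_2(3) = -5
t_q=17/4 is in segment 1 (τ=9/4); S_1(τ)=-6657/4736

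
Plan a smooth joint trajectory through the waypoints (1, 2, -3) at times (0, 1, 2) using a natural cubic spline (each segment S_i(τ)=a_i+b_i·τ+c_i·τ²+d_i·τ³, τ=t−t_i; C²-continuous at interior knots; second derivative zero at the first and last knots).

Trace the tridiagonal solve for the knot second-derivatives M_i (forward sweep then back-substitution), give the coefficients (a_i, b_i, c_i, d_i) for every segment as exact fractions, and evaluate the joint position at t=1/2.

Δ: Δ0=1, Δ1=-5
row 1: diag=4, rhs=-36; c'=1/4, d'=-9
back: M1=-9
M: M0=0, M1=-9, M2=0
seg 0: a=1, c=M0/2=0, d=(M1−M0)/(6·1)=-3/2, b=Δ0−h0·(2M0+M1)/6=5/2
seg 1: a=2, c=M1/2=-9/2, d=(M2−M1)/(6·1)=3/2, b=Δ1−h1·(2M1+M2)/6=-2
t_q=1/2 → seg 0, τ=1/2; S=1+5/2·τ+0·τ²+-3/2·τ³=33/16

  seg 0: a=1 b=5/2 c=0 d=-3/2
  seg 1: a=2 b=-2 c=-9/2 d=3/2
S(1/2) = 33/16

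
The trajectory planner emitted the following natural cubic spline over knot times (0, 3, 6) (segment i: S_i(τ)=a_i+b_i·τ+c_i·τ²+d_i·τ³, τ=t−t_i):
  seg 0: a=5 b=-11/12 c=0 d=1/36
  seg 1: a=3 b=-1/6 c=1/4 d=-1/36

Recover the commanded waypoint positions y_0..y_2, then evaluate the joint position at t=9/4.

y_0=5 y_1=3 y_2=4
S(9/4) = 833/256

y_0 = S_0(0) = a_0 = 5
y_1 = S_1(0) = a_1 = 3
y_2 = S_1(3) = 4
t_q=9/4 is in segment 0 (τ=9/4); S_0(τ)=833/256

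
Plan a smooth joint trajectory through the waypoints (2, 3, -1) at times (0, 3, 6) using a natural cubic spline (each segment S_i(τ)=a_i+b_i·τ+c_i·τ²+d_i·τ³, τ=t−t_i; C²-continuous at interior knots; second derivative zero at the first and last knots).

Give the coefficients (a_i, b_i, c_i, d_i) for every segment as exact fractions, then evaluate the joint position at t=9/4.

Δ: Δ0=1/3, Δ1=-4/3
row 1: diag=12, rhs=-10; c'=1/4, d'=-5/6
back: M1=-5/6
M: M0=0, M1=-5/6, M2=0
seg 0: a=2, c=M0/2=0, d=(M1−M0)/(6·3)=-5/108, b=Δ0−h0·(2M0+M1)/6=3/4
seg 1: a=3, c=M1/2=-5/12, d=(M2−M1)/(6·3)=5/108, b=Δ1−h1·(2M1+M2)/6=-1/2
t_q=9/4 → seg 0, τ=9/4; S=2+3/4·τ+0·τ²+-5/108·τ³=809/256

  seg 0: a=2 b=3/4 c=0 d=-5/108
  seg 1: a=3 b=-1/2 c=-5/12 d=5/108
S(9/4) = 809/256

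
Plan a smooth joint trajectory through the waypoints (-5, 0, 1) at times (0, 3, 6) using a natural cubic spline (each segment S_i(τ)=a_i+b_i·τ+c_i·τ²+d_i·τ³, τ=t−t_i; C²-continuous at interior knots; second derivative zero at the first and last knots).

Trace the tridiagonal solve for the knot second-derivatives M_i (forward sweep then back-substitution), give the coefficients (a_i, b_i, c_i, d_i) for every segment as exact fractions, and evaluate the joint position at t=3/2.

  seg 0: a=-5 b=2 c=0 d=-1/27
  seg 1: a=0 b=1 c=-1/3 d=1/27
S(3/2) = -17/8

Δ: Δ0=5/3, Δ1=1/3
row 1: diag=12, rhs=-8; c'=1/4, d'=-2/3
back: M1=-2/3
M: M0=0, M1=-2/3, M2=0
seg 0: a=-5, c=M0/2=0, d=(M1−M0)/(6·3)=-1/27, b=Δ0−h0·(2M0+M1)/6=2
seg 1: a=0, c=M1/2=-1/3, d=(M2−M1)/(6·3)=1/27, b=Δ1−h1·(2M1+M2)/6=1
t_q=3/2 → seg 0, τ=3/2; S=-5+2·τ+0·τ²+-1/27·τ³=-17/8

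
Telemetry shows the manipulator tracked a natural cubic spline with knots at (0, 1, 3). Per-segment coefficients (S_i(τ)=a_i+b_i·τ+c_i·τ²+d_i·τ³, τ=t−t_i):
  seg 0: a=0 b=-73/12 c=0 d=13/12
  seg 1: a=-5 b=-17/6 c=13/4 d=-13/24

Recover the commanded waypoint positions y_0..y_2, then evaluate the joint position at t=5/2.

y_0 = S_0(0) = a_0 = 0
y_1 = S_1(0) = a_1 = -5
y_2 = S_1(2) = -2
t_q=5/2 is in segment 1 (τ=3/2); S_1(τ)=-241/64

y_0=0 y_1=-5 y_2=-2
S(5/2) = -241/64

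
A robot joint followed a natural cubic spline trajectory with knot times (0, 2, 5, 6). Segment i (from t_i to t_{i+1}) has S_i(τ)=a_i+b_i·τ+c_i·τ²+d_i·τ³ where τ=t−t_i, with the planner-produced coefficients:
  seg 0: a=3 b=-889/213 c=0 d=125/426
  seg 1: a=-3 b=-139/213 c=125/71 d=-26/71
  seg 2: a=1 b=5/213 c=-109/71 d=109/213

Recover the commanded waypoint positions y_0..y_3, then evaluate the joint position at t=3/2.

y_0 = S_0(0) = a_0 = 3
y_1 = S_1(0) = a_1 = -3
y_2 = S_2(0) = a_2 = 1
y_3 = S_2(1) = 0
t_q=3/2 is in segment 0 (τ=3/2); S_0(τ)=-2579/1136

y_0=3 y_1=-3 y_2=1 y_3=0
S(3/2) = -2579/1136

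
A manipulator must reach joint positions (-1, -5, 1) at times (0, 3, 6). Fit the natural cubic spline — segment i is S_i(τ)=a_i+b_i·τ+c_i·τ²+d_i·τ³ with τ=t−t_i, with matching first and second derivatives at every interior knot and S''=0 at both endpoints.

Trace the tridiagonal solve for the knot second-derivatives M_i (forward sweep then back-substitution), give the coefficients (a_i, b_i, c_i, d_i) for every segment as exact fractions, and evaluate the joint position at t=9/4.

  seg 0: a=-1 b=-13/6 c=0 d=5/54
  seg 1: a=-5 b=1/3 c=5/6 d=-5/54
S(9/4) = -617/128

Δ: Δ0=-4/3, Δ1=2
row 1: diag=12, rhs=20; c'=1/4, d'=5/3
back: M1=5/3
M: M0=0, M1=5/3, M2=0
seg 0: a=-1, c=M0/2=0, d=(M1−M0)/(6·3)=5/54, b=Δ0−h0·(2M0+M1)/6=-13/6
seg 1: a=-5, c=M1/2=5/6, d=(M2−M1)/(6·3)=-5/54, b=Δ1−h1·(2M1+M2)/6=1/3
t_q=9/4 → seg 0, τ=9/4; S=-1+-13/6·τ+0·τ²+5/54·τ³=-617/128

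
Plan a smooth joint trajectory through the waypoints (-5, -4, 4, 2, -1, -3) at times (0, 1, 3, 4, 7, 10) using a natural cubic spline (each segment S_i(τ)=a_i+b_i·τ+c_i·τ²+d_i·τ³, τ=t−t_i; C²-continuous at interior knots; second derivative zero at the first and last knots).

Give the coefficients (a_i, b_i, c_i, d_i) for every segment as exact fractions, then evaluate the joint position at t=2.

  seg 0: a=-5 b=29/678 c=0 d=649/678
  seg 1: a=-4 b=988/339 c=649/226 d=-1579/1356
  seg 2: a=4 b=145/339 c=-465/113 d=572/339
  seg 3: a=2 b=-929/339 c=107/113 d=-373/3051
  seg 4: a=-1 b=-122/339 c=-52/339 d=52/3051
S(2) = 281/452

Δ: Δ0=1, Δ1=4, Δ2=-2, Δ3=-1, Δ4=-2/3
row 1: diag=6, rhs=18; c'=1/3, d'=3
row 2: denom=6−2·1/3=16/3; d'=(-36−2·3)/(16/3)=-63/8
row 3: denom=8−1·3/16=125/16; d'=(6−1·-63/8)/(125/16)=222/125
row 4: denom=12−3·48/125=1356/125; d'=(2−3·222/125)/(1356/125)=-104/339
back: M4=-104/339
back: M3=222/125−48/125·-104/339=214/113
back: M2=-63/8−3/16·214/113=-930/113
back: M1=3−1/3·-930/113=649/113
M: M0=0, M1=649/113, M2=-930/113, M3=214/113, M4=-104/339, M5=0
seg 0: a=-5, c=M0/2=0, d=(M1−M0)/(6·1)=649/678, b=Δ0−h0·(2M0+M1)/6=29/678
seg 1: a=-4, c=M1/2=649/226, d=(M2−M1)/(6·2)=-1579/1356, b=Δ1−h1·(2M1+M2)/6=988/339
seg 2: a=4, c=M2/2=-465/113, d=(M3−M2)/(6·1)=572/339, b=Δ2−h2·(2M2+M3)/6=145/339
seg 3: a=2, c=M3/2=107/113, d=(M4−M3)/(6·3)=-373/3051, b=Δ3−h3·(2M3+M4)/6=-929/339
seg 4: a=-1, c=M4/2=-52/339, d=(M5−M4)/(6·3)=52/3051, b=Δ4−h4·(2M4+M5)/6=-122/339
t_q=2 → seg 1, τ=1; S=-4+988/339·τ+649/226·τ²+-1579/1356·τ³=281/452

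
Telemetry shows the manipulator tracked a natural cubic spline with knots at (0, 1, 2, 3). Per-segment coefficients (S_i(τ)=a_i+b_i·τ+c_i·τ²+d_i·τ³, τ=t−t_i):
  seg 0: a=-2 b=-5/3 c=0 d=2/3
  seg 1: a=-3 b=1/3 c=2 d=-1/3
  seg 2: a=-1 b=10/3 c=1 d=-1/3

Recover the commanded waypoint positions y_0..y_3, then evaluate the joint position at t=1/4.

y_0 = S_0(0) = a_0 = -2
y_1 = S_1(0) = a_1 = -3
y_2 = S_2(0) = a_2 = -1
y_3 = S_2(1) = 3
t_q=1/4 is in segment 0 (τ=1/4); S_0(τ)=-77/32

y_0=-2 y_1=-3 y_2=-1 y_3=3
S(1/4) = -77/32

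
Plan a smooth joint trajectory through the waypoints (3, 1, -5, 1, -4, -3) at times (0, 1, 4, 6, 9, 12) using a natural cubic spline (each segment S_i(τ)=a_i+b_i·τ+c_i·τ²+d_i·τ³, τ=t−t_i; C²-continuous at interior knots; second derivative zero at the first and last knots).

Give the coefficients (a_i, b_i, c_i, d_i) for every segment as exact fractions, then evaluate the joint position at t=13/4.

Δ: Δ0=-2, Δ1=-2, Δ2=3, Δ3=-5/3, Δ4=1/3
row 1: diag=8, rhs=0; c'=3/8, d'=0
row 2: denom=10−3·3/8=71/8; d'=(30−3·0)/(71/8)=240/71
row 3: denom=10−2·16/71=678/71; d'=(-28−2·240/71)/(678/71)=-1234/339
row 4: denom=12−3·71/226=2499/226; d'=(12−3·-1234/339)/(2499/226)=740/357
back: M4=740/357
back: M3=-1234/339−71/226·740/357=-1532/357
back: M2=240/71−16/71·-1532/357=1552/357
back: M1=0−3/8·1552/357=-194/119
M: M0=0, M1=-194/119, M2=1552/357, M3=-1532/357, M4=740/357, M5=0
seg 0: a=3, c=M0/2=0, d=(M1−M0)/(6·1)=-97/357, b=Δ0−h0·(2M0+M1)/6=-617/357
seg 1: a=1, c=M1/2=-97/119, d=(M2−M1)/(6·3)=1067/3213, b=Δ1−h1·(2M1+M2)/6=-908/357
seg 2: a=-5, c=M2/2=776/357, d=(M3−M2)/(6·2)=-257/357, b=Δ2−h2·(2M2+M3)/6=547/357
seg 3: a=1, c=M3/2=-766/357, d=(M4−M3)/(6·3)=1136/3213, b=Δ3−h3·(2M3+M4)/6=27/17
seg 4: a=-4, c=M4/2=370/357, d=(M5−M4)/(6·3)=-370/3213, b=Δ4−h4·(2M4+M5)/6=-207/119
t_q=13/4 → seg 1, τ=9/4; S=1+-908/357·τ+-97/119·τ²+1067/3213·τ³=-38587/7616

  seg 0: a=3 b=-617/357 c=0 d=-97/357
  seg 1: a=1 b=-908/357 c=-97/119 d=1067/3213
  seg 2: a=-5 b=547/357 c=776/357 d=-257/357
  seg 3: a=1 b=27/17 c=-766/357 d=1136/3213
  seg 4: a=-4 b=-207/119 c=370/357 d=-370/3213
S(13/4) = -38587/7616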